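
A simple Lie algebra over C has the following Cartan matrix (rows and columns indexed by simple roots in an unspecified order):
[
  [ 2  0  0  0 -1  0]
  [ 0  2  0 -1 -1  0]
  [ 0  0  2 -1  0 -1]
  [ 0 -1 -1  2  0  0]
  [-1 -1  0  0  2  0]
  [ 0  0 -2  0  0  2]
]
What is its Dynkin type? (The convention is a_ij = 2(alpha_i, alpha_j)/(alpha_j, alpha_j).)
The matrix has rank 6 with 2's on the diagonal. Reading the off-diagonal entries as Dynkin edges (a single edge where a_ij = a_ji = -1; a double or triple edge where a_ij * a_ji = 2 or 3), the diagram is a chain of 6 nodes with a double edge at one end; the terminal node there is the unique long simple root (C_6). One simple-root ordering that puts it in standard form is (alpha_1, alpha_5, alpha_2, alpha_4, alpha_3, alpha_6). So the algebra is type C_6, i.e. sp(12).

C6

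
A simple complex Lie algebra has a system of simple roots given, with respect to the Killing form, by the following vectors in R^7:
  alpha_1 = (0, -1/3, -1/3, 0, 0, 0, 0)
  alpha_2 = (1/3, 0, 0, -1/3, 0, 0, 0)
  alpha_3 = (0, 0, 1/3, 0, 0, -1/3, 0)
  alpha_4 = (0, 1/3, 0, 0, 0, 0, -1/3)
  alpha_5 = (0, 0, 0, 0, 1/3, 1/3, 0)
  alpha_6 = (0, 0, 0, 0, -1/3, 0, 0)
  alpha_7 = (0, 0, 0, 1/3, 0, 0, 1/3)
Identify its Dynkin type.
type B_7

Compute the Cartan integers a_ij = 2(alpha_i, alpha_j)/(alpha_j, alpha_j); the resulting 7x7 Cartan matrix is
[[2, 0, -1, -1, 0, 0, 0], [0, 2, 0, 0, 0, 0, -1], [-1, 0, 2, 0, -1, 0, 0], [-1, 0, 0, 2, 0, 0, -1], [0, 0, -1, 0, 2, -2, 0], [0, 0, 0, 0, -1, 2, 0], [0, -1, 0, -1, 0, 0, 2]].
The roots have two lengths (squared-length ratio 2:1); the short ones are alpha_{6}. The associated Dynkin diagram is a chain of 7 nodes with a double edge at one end; the terminal node there is the unique short simple root (B_7), so the type is B_7 (the algebra so(15)).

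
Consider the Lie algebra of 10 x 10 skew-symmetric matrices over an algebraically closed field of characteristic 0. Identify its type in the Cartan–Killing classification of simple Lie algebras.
D_5 (so(10))

This is so(10) with 10 even, which has dimension 10(10-1)/2 = 45 and rank 10/2 = 5. In the classification of classical Lie algebras, the orthogonal algebra so(2n) in an even number of variables has type D_n; here n = 5, so the Dynkin diagram is a chain of 3 nodes with a fork of two nodes at one end (D_5). Hence the type is D_5.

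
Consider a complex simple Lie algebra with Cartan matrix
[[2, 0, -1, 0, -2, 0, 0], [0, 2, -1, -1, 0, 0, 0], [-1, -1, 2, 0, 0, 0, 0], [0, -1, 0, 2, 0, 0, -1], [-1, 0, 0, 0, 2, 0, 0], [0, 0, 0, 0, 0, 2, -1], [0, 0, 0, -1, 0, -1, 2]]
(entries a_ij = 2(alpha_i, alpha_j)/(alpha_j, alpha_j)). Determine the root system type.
type B_7

The matrix has rank 7 with 2's on the diagonal. Reading the off-diagonal entries as Dynkin edges (a single edge where a_ij = a_ji = -1; a double or triple edge where a_ij * a_ji = 2 or 3), the diagram is a chain of 7 nodes with a double edge at one end; the terminal node there is the unique short simple root (B_7). One simple-root ordering that puts it in standard form is (alpha_6, alpha_7, alpha_4, alpha_2, alpha_3, alpha_1, alpha_5). So the algebra is type B_7, i.e. so(15).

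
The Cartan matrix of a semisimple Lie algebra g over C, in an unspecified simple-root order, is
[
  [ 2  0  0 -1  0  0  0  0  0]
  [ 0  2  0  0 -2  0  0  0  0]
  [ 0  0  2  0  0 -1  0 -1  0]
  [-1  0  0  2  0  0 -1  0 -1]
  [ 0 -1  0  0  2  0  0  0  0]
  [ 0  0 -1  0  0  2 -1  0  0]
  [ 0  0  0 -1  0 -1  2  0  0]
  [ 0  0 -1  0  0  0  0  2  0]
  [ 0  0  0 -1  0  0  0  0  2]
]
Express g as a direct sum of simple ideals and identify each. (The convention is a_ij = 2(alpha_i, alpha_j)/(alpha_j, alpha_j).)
The diagram associated to this matrix has two connected components: the simple roots {alpha_2, alpha_5} form a chain of 2 nodes with a double edge at one end; the terminal node there is the unique short simple root (B_2), and {alpha_1, alpha_3, alpha_4, alpha_6, alpha_7, alpha_8, alpha_9} form a chain of 5 nodes with a fork of two nodes at one end (D_7). A semisimple Lie algebra decomposes uniquely as the direct sum of simple ideals, one per connected component of its Dynkin diagram, so g ≅ B_2 ⊕ D_7 (dimension 10 + 91 = 101).

B2 + D7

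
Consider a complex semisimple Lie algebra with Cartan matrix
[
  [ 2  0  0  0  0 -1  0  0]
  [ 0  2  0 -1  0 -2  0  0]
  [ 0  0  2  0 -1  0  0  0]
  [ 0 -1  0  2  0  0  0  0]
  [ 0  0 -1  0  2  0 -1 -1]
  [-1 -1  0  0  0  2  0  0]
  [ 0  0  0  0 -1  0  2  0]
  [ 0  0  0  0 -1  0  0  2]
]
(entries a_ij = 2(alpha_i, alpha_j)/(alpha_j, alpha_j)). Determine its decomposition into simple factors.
The diagram associated to this matrix has two connected components: the simple roots {alpha_3, alpha_5, alpha_7, alpha_8} form a chain of 2 nodes with a fork of two nodes at one end (D_4), and {alpha_1, alpha_2, alpha_4, alpha_6} form a chain of 4 nodes with a double edge between the middle two (F_4). A semisimple Lie algebra decomposes uniquely as the direct sum of simple ideals, one per connected component of its Dynkin diagram, so g ≅ D_4 ⊕ F_4 (dimension 28 + 52 = 80).

type D_4 + type F_4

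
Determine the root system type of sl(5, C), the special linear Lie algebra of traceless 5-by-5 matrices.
This is sl(5), which has dimension 5^2 - 1 = 24 and rank 5 - 1 = 4 (a Cartan subalgebra is the diagonal traceless matrices). In the classification of classical Lie algebras, the special linear algebra sl(n+1) has type A_n; here n = 4, so the Dynkin diagram is a chain of 4 nodes with single edges (A_4). Hence the type is A_4.

A_4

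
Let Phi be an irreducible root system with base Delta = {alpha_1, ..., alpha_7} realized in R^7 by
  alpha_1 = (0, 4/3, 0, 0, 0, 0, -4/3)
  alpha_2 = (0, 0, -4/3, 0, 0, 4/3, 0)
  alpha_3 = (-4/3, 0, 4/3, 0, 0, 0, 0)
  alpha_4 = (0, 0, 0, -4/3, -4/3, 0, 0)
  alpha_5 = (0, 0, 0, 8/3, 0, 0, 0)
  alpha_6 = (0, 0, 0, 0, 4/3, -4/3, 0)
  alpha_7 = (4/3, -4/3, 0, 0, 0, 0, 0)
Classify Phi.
Compute the Cartan integers a_ij = 2(alpha_i, alpha_j)/(alpha_j, alpha_j); the resulting 7x7 Cartan matrix is
[[2, 0, 0, 0, 0, 0, -1], [0, 2, -1, 0, 0, -1, 0], [0, -1, 2, 0, 0, 0, -1], [0, 0, 0, 2, -1, -1, 0], [0, 0, 0, -2, 2, 0, 0], [0, -1, 0, -1, 0, 2, 0], [-1, 0, -1, 0, 0, 0, 2]].
The roots have two lengths (squared-length ratio 2:1); the short ones are alpha_{1,2,3,4,6,7}. The associated Dynkin diagram is a chain of 7 nodes with a double edge at one end; the terminal node there is the unique long simple root (C_7), so the type is C_7 (the algebra sp(14)).

C_7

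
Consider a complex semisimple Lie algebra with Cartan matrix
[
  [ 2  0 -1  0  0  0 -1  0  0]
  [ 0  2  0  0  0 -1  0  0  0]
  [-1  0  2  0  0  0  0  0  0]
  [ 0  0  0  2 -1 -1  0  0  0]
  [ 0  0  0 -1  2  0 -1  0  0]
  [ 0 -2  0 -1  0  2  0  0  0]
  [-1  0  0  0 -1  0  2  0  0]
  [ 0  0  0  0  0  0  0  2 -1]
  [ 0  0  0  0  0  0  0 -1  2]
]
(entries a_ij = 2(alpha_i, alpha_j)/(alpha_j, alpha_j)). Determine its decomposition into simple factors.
The diagram associated to this matrix has two connected components: the simple roots {alpha_8, alpha_9} form a chain of 2 nodes with single edges (A_2), and {alpha_1, alpha_2, alpha_3, alpha_4, alpha_5, alpha_6, alpha_7} form a chain of 7 nodes with a double edge at one end; the terminal node there is the unique short simple root (B_7). A semisimple Lie algebra decomposes uniquely as the direct sum of simple ideals, one per connected component of its Dynkin diagram, so g ≅ A_2 ⊕ B_7 (dimension 8 + 105 = 113).

A2 ⊕ B7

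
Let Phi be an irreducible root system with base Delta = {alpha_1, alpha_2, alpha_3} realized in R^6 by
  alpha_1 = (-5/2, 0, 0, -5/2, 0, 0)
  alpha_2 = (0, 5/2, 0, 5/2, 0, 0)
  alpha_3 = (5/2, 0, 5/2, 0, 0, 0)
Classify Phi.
A3

Compute the Cartan integers a_ij = 2(alpha_i, alpha_j)/(alpha_j, alpha_j); the resulting 3x3 Cartan matrix is
[[2, -1, -1], [-1, 2, 0], [-1, 0, 2]].
All simple roots have the same length, so the diagram is simply laced. The associated Dynkin diagram is a chain of 3 nodes with single edges (A_3), so the type is A_3 (the algebra sl(4)).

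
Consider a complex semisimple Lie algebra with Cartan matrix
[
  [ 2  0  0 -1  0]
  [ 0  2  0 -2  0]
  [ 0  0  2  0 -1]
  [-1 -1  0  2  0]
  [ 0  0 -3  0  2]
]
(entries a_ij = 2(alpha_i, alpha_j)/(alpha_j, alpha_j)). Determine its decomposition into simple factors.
The diagram associated to this matrix has two connected components: the simple roots {alpha_1, alpha_2, alpha_4} form a chain of 3 nodes with a double edge at one end; the terminal node there is the unique long simple root (C_3), and {alpha_3, alpha_5} form two nodes joined by a triple edge (G_2). A semisimple Lie algebra decomposes uniquely as the direct sum of simple ideals, one per connected component of its Dynkin diagram, so g ≅ C_3 ⊕ G_2 (dimension 21 + 14 = 35).

type C_3 ⊕ type G_2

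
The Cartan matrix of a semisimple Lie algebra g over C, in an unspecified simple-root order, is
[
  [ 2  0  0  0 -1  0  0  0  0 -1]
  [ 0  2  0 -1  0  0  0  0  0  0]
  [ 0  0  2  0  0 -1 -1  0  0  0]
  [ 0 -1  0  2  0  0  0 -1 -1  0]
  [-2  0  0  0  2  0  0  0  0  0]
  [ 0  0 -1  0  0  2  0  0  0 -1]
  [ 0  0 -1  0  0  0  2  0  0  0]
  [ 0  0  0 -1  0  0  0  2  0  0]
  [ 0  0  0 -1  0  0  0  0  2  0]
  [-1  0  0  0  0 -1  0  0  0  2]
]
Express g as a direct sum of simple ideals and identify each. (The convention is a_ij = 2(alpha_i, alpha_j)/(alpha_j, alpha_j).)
The diagram associated to this matrix has two connected components: the simple roots {alpha_1, alpha_3, alpha_5, alpha_6, alpha_7, alpha_10} form a chain of 6 nodes with a double edge at one end; the terminal node there is the unique long simple root (C_6), and {alpha_2, alpha_4, alpha_8, alpha_9} form a chain of 2 nodes with a fork of two nodes at one end (D_4). A semisimple Lie algebra decomposes uniquely as the direct sum of simple ideals, one per connected component of its Dynkin diagram, so g ≅ C_6 ⊕ D_4 (dimension 78 + 28 = 106).

type C_6 + type D_4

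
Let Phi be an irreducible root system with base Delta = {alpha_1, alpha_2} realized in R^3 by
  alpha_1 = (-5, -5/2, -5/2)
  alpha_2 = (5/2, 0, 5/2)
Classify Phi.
Compute the Cartan integers a_ij = 2(alpha_i, alpha_j)/(alpha_j, alpha_j); the resulting 2x2 Cartan matrix is
[[2, -3], [-1, 2]].
The roots have two lengths (squared-length ratio 3:1); the short ones are alpha_{2}. The associated Dynkin diagram is two nodes joined by a triple edge (G_2), so the type is G_2.

G_2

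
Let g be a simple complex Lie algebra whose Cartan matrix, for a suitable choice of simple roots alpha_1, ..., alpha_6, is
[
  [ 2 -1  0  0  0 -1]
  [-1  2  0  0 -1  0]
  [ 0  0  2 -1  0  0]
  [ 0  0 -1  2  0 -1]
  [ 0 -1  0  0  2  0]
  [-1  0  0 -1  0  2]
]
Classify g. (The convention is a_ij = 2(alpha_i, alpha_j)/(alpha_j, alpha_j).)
The matrix has rank 6 with 2's on the diagonal. Reading the off-diagonal entries as Dynkin edges (a single edge where a_ij = a_ji = -1; a double or triple edge where a_ij * a_ji = 2 or 3), the diagram is a chain of 6 nodes with single edges (A_6). One simple-root ordering that puts it in standard form is (alpha_3, alpha_4, alpha_6, alpha_1, alpha_2, alpha_5). So the algebra is type A_6, i.e. sl(7).

A_6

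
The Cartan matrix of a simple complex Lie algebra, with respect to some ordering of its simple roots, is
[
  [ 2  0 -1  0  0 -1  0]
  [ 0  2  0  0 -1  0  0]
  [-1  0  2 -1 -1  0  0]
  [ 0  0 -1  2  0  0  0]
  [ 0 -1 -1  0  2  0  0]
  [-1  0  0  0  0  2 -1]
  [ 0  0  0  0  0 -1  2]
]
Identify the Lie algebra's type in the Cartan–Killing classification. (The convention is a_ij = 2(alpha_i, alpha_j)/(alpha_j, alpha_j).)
The matrix has rank 7 with 2's on the diagonal. Reading the off-diagonal entries as Dynkin edges (a single edge where a_ij = a_ji = -1; a double or triple edge where a_ij * a_ji = 2 or 3), the diagram is a chain of 6 nodes with one extra node attached to the third node from one end (E_7). One simple-root ordering that puts it in standard form is (alpha_2, alpha_4, alpha_5, alpha_3, alpha_1, alpha_6, alpha_7). So the algebra is type E_7.

E_7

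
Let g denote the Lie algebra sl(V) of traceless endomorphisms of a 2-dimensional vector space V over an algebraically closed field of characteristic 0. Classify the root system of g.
This is sl(2), which has dimension 2^2 - 1 = 3 and rank 2 - 1 = 1 (a Cartan subalgebra is the diagonal traceless matrices). In the classification of classical Lie algebras, the special linear algebra sl(n+1) has type A_n; here n = 1, so the Dynkin diagram is a chain of 1 nodes with single edges (A_1). Hence the type is A_1.

type A_1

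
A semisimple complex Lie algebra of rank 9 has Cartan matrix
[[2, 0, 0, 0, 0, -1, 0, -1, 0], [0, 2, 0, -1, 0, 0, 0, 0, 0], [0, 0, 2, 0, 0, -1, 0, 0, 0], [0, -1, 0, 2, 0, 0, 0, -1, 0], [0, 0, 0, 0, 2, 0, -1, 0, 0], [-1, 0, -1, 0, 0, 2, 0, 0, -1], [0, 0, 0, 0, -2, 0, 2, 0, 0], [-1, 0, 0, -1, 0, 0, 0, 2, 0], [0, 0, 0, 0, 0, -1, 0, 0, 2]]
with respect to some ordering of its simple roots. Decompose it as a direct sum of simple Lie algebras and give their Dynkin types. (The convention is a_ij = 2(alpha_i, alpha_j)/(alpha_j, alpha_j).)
B2 + D7

The diagram associated to this matrix has two connected components: the simple roots {alpha_5, alpha_7} form a chain of 2 nodes with a double edge at one end; the terminal node there is the unique short simple root (B_2), and {alpha_1, alpha_2, alpha_3, alpha_4, alpha_6, alpha_8, alpha_9} form a chain of 5 nodes with a fork of two nodes at one end (D_7). A semisimple Lie algebra decomposes uniquely as the direct sum of simple ideals, one per connected component of its Dynkin diagram, so g ≅ B_2 ⊕ D_7 (dimension 10 + 91 = 101).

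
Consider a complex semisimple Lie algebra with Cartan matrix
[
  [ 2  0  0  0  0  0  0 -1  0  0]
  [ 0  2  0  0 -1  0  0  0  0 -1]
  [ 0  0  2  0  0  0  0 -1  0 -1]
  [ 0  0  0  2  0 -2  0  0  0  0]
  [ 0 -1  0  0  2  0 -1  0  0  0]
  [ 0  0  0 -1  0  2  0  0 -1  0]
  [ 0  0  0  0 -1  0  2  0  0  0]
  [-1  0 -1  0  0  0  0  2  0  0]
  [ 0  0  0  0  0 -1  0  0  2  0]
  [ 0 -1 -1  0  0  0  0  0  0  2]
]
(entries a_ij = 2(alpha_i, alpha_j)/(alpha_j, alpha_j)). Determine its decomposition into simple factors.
A7 + C3

The diagram associated to this matrix has two connected components: the simple roots {alpha_1, alpha_2, alpha_3, alpha_5, alpha_7, alpha_8, alpha_10} form a chain of 7 nodes with single edges (A_7), and {alpha_4, alpha_6, alpha_9} form a chain of 3 nodes with a double edge at one end; the terminal node there is the unique long simple root (C_3). A semisimple Lie algebra decomposes uniquely as the direct sum of simple ideals, one per connected component of its Dynkin diagram, so g ≅ A_7 ⊕ C_3 (dimension 63 + 21 = 84).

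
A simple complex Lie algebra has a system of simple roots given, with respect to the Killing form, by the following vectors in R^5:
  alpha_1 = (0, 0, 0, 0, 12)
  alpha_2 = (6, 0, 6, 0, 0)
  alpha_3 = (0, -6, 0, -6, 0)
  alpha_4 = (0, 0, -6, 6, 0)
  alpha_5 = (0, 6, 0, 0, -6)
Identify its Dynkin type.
C5

Compute the Cartan integers a_ij = 2(alpha_i, alpha_j)/(alpha_j, alpha_j); the resulting 5x5 Cartan matrix is
[[2, 0, 0, 0, -2], [0, 2, 0, -1, 0], [0, 0, 2, -1, -1], [0, -1, -1, 2, 0], [-1, 0, -1, 0, 2]].
The roots have two lengths (squared-length ratio 2:1); the short ones are alpha_{2,3,4,5}. The associated Dynkin diagram is a chain of 5 nodes with a double edge at one end; the terminal node there is the unique long simple root (C_5), so the type is C_5 (the algebra sp(10)).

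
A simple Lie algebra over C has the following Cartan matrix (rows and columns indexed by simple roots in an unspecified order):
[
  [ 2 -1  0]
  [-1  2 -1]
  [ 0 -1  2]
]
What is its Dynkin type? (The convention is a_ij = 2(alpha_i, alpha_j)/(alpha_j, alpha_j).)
A3

The matrix has rank 3 with 2's on the diagonal. Reading the off-diagonal entries as Dynkin edges (a single edge where a_ij = a_ji = -1; a double or triple edge where a_ij * a_ji = 2 or 3), the diagram is a chain of 3 nodes with single edges (A_3). One simple-root ordering that puts it in standard form is (alpha_1, alpha_2, alpha_3). So the algebra is type A_3, i.e. sl(4).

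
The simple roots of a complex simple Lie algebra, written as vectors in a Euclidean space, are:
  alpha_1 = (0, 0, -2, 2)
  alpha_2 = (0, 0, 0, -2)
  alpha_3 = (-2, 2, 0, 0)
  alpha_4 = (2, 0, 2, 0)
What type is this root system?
Compute the Cartan integers a_ij = 2(alpha_i, alpha_j)/(alpha_j, alpha_j); the resulting 4x4 Cartan matrix is
[[2, -2, 0, -1], [-1, 2, 0, 0], [0, 0, 2, -1], [-1, 0, -1, 2]].
The roots have two lengths (squared-length ratio 2:1); the short ones are alpha_{2}. The associated Dynkin diagram is a chain of 4 nodes with a double edge at one end; the terminal node there is the unique short simple root (B_4), so the type is B_4 (the algebra so(9)).

B_4 (so(9))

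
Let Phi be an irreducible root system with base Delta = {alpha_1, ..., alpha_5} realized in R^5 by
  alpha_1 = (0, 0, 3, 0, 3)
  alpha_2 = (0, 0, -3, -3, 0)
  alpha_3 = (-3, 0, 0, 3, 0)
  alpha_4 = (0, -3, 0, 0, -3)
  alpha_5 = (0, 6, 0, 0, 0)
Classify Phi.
Compute the Cartan integers a_ij = 2(alpha_i, alpha_j)/(alpha_j, alpha_j); the resulting 5x5 Cartan matrix is
[[2, -1, 0, -1, 0], [-1, 2, -1, 0, 0], [0, -1, 2, 0, 0], [-1, 0, 0, 2, -1], [0, 0, 0, -2, 2]].
The roots have two lengths (squared-length ratio 2:1); the short ones are alpha_{1,2,3,4}. The associated Dynkin diagram is a chain of 5 nodes with a double edge at one end; the terminal node there is the unique long simple root (C_5), so the type is C_5 (the algebra sp(10)).

C5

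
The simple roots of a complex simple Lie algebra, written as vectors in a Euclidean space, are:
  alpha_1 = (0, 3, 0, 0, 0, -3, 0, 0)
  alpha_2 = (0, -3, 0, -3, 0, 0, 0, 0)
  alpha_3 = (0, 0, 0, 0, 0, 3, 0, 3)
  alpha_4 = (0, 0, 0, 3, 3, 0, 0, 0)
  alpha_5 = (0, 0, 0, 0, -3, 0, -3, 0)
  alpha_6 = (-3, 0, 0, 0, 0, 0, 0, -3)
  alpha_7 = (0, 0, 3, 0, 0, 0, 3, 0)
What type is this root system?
Compute the Cartan integers a_ij = 2(alpha_i, alpha_j)/(alpha_j, alpha_j); the resulting 7x7 Cartan matrix is
[[2, -1, -1, 0, 0, 0, 0], [-1, 2, 0, -1, 0, 0, 0], [-1, 0, 2, 0, 0, -1, 0], [0, -1, 0, 2, -1, 0, 0], [0, 0, 0, -1, 2, 0, -1], [0, 0, -1, 0, 0, 2, 0], [0, 0, 0, 0, -1, 0, 2]].
All simple roots have the same length, so the diagram is simply laced. The associated Dynkin diagram is a chain of 7 nodes with single edges (A_7), so the type is A_7 (the algebra sl(8)).

A7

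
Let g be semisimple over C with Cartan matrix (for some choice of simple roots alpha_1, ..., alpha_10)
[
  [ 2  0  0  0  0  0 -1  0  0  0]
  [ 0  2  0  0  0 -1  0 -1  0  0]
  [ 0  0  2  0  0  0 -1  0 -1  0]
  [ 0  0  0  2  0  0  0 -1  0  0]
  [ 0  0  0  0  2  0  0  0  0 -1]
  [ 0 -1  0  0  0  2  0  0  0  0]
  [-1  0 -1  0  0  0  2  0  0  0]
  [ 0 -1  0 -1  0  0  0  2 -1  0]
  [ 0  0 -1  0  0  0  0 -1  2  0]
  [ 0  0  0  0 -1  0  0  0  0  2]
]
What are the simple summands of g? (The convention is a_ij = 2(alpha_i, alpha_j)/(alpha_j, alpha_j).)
A2 ⊕ E8

The diagram associated to this matrix has two connected components: the simple roots {alpha_5, alpha_10} form a chain of 2 nodes with single edges (A_2), and {alpha_1, alpha_2, alpha_3, alpha_4, alpha_6, alpha_7, alpha_8, alpha_9} form a chain of 7 nodes with one extra node attached to the third node from one end (E_8). A semisimple Lie algebra decomposes uniquely as the direct sum of simple ideals, one per connected component of its Dynkin diagram, so g ≅ A_2 ⊕ E_8 (dimension 8 + 248 = 256).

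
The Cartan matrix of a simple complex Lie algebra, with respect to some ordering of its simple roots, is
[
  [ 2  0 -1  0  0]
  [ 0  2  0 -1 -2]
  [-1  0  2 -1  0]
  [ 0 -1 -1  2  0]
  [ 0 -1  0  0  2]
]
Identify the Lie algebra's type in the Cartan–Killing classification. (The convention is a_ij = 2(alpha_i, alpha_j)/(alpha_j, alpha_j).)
The matrix has rank 5 with 2's on the diagonal. Reading the off-diagonal entries as Dynkin edges (a single edge where a_ij = a_ji = -1; a double or triple edge where a_ij * a_ji = 2 or 3), the diagram is a chain of 5 nodes with a double edge at one end; the terminal node there is the unique short simple root (B_5). One simple-root ordering that puts it in standard form is (alpha_1, alpha_3, alpha_4, alpha_2, alpha_5). So the algebra is type B_5, i.e. so(11).

B_5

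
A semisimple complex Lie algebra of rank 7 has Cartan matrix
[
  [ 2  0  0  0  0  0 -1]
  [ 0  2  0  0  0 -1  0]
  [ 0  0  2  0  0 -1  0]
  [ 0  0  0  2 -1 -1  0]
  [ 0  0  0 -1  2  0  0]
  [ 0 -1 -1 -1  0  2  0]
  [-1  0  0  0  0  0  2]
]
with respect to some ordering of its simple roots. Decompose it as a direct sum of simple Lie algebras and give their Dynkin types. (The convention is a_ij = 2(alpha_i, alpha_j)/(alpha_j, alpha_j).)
A_2 ⊕ D_5

The diagram associated to this matrix has two connected components: the simple roots {alpha_1, alpha_7} form a chain of 2 nodes with single edges (A_2), and {alpha_2, alpha_3, alpha_4, alpha_5, alpha_6} form a chain of 3 nodes with a fork of two nodes at one end (D_5). A semisimple Lie algebra decomposes uniquely as the direct sum of simple ideals, one per connected component of its Dynkin diagram, so g ≅ A_2 ⊕ D_5 (dimension 8 + 45 = 53).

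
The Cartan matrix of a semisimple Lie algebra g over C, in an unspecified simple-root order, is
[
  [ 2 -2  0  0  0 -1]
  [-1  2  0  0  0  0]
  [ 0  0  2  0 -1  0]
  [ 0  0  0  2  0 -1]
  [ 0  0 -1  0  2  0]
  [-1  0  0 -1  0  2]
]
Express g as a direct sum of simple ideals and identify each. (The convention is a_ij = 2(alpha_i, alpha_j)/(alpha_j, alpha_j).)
The diagram associated to this matrix has two connected components: the simple roots {alpha_3, alpha_5} form a chain of 2 nodes with single edges (A_2), and {alpha_1, alpha_2, alpha_4, alpha_6} form a chain of 4 nodes with a double edge at one end; the terminal node there is the unique short simple root (B_4). A semisimple Lie algebra decomposes uniquely as the direct sum of simple ideals, one per connected component of its Dynkin diagram, so g ≅ A_2 ⊕ B_4 (dimension 8 + 36 = 44).

A2 + B4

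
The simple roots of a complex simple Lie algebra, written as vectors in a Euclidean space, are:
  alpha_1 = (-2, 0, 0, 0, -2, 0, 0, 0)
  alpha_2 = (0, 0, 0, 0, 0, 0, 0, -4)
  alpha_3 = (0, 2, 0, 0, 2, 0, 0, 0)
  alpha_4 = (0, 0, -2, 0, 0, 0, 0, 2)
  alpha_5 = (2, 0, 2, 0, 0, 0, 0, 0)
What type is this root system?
Compute the Cartan integers a_ij = 2(alpha_i, alpha_j)/(alpha_j, alpha_j); the resulting 5x5 Cartan matrix is
[[2, 0, -1, 0, -1], [0, 2, 0, -2, 0], [-1, 0, 2, 0, 0], [0, -1, 0, 2, -1], [-1, 0, 0, -1, 2]].
The roots have two lengths (squared-length ratio 2:1); the short ones are alpha_{1,3,4,5}. The associated Dynkin diagram is a chain of 5 nodes with a double edge at one end; the terminal node there is the unique long simple root (C_5), so the type is C_5 (the algebra sp(10)).

C_5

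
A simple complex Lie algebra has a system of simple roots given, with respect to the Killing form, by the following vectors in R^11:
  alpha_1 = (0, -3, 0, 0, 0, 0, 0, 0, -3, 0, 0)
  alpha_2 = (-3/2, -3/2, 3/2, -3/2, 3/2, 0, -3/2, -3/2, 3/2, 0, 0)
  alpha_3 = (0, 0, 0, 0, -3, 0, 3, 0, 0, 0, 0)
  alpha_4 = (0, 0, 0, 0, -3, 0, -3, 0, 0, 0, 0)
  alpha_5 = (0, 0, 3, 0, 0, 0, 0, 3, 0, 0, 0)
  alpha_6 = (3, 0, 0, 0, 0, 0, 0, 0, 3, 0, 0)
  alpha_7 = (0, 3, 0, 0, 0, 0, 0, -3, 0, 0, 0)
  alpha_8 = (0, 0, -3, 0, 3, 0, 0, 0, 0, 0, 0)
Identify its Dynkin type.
Compute the Cartan integers a_ij = 2(alpha_i, alpha_j)/(alpha_j, alpha_j); the resulting 8x8 Cartan matrix is
[[2, 0, 0, 0, 0, -1, -1, 0], [0, 2, -1, 0, 0, 0, 0, 0], [0, -1, 2, 0, 0, 0, 0, -1], [0, 0, 0, 2, 0, 0, 0, -1], [0, 0, 0, 0, 2, 0, -1, -1], [-1, 0, 0, 0, 0, 2, 0, 0], [-1, 0, 0, 0, -1, 0, 2, 0], [0, 0, -1, -1, -1, 0, 0, 2]].
All simple roots have the same length, so the diagram is simply laced. The associated Dynkin diagram is a chain of 7 nodes with one extra node attached to the third node from one end (E_8), so the type is E_8.

E8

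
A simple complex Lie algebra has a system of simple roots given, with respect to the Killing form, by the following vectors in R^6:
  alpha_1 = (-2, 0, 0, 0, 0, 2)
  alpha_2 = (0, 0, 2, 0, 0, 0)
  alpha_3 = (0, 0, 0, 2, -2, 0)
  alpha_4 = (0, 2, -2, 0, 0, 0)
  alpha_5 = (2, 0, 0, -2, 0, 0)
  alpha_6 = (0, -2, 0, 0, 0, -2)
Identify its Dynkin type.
Compute the Cartan integers a_ij = 2(alpha_i, alpha_j)/(alpha_j, alpha_j); the resulting 6x6 Cartan matrix is
[[2, 0, 0, 0, -1, -1], [0, 2, 0, -1, 0, 0], [0, 0, 2, 0, -1, 0], [0, -2, 0, 2, 0, -1], [-1, 0, -1, 0, 2, 0], [-1, 0, 0, -1, 0, 2]].
The roots have two lengths (squared-length ratio 2:1); the short ones are alpha_{2}. The associated Dynkin diagram is a chain of 6 nodes with a double edge at one end; the terminal node there is the unique short simple root (B_6), so the type is B_6 (the algebra so(13)).

B_6 (so(13))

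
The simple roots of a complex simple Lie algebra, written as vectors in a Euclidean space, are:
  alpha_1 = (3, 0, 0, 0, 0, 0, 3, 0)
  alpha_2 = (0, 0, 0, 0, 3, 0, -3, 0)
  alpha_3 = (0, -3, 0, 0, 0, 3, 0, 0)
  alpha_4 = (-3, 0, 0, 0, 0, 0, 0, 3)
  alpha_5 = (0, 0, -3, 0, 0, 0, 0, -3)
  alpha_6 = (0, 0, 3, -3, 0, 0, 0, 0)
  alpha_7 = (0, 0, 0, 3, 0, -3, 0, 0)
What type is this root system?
Compute the Cartan integers a_ij = 2(alpha_i, alpha_j)/(alpha_j, alpha_j); the resulting 7x7 Cartan matrix is
[[2, -1, 0, -1, 0, 0, 0], [-1, 2, 0, 0, 0, 0, 0], [0, 0, 2, 0, 0, 0, -1], [-1, 0, 0, 2, -1, 0, 0], [0, 0, 0, -1, 2, -1, 0], [0, 0, 0, 0, -1, 2, -1], [0, 0, -1, 0, 0, -1, 2]].
All simple roots have the same length, so the diagram is simply laced. The associated Dynkin diagram is a chain of 7 nodes with single edges (A_7), so the type is A_7 (the algebra sl(8)).

A_7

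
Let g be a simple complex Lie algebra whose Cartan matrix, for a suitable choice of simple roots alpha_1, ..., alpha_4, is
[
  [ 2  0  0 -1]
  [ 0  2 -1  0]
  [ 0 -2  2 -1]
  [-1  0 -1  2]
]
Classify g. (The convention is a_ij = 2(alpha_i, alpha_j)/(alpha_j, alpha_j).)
B_4

The matrix has rank 4 with 2's on the diagonal. Reading the off-diagonal entries as Dynkin edges (a single edge where a_ij = a_ji = -1; a double or triple edge where a_ij * a_ji = 2 or 3), the diagram is a chain of 4 nodes with a double edge at one end; the terminal node there is the unique short simple root (B_4). One simple-root ordering that puts it in standard form is (alpha_1, alpha_4, alpha_3, alpha_2). So the algebra is type B_4, i.e. so(9).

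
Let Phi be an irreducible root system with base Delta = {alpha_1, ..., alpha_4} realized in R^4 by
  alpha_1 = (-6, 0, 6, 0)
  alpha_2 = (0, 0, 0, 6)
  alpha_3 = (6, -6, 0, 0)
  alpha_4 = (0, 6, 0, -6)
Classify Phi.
Compute the Cartan integers a_ij = 2(alpha_i, alpha_j)/(alpha_j, alpha_j); the resulting 4x4 Cartan matrix is
[[2, 0, -1, 0], [0, 2, 0, -1], [-1, 0, 2, -1], [0, -2, -1, 2]].
The roots have two lengths (squared-length ratio 2:1); the short ones are alpha_{2}. The associated Dynkin diagram is a chain of 4 nodes with a double edge at one end; the terminal node there is the unique short simple root (B_4), so the type is B_4 (the algebra so(9)).

B_4 (so(9))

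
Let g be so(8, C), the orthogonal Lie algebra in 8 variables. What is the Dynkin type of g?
type D_4

This is so(8) with 8 even, which has dimension 8(8-1)/2 = 28 and rank 8/2 = 4. In the classification of classical Lie algebras, the orthogonal algebra so(2n) in an even number of variables has type D_n; here n = 4, so the Dynkin diagram is a chain of 2 nodes with a fork of two nodes at one end (D_4). Hence the type is D_4.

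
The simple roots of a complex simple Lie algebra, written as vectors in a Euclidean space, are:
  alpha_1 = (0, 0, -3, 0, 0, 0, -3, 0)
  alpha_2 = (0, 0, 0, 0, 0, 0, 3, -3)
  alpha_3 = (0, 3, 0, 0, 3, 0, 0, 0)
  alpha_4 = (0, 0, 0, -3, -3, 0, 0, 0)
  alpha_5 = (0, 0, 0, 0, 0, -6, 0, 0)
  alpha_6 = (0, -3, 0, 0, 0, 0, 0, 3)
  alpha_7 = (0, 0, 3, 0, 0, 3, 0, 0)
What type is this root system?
C_7 (sp(14))

Compute the Cartan integers a_ij = 2(alpha_i, alpha_j)/(alpha_j, alpha_j); the resulting 7x7 Cartan matrix is
[[2, -1, 0, 0, 0, 0, -1], [-1, 2, 0, 0, 0, -1, 0], [0, 0, 2, -1, 0, -1, 0], [0, 0, -1, 2, 0, 0, 0], [0, 0, 0, 0, 2, 0, -2], [0, -1, -1, 0, 0, 2, 0], [-1, 0, 0, 0, -1, 0, 2]].
The roots have two lengths (squared-length ratio 2:1); the short ones are alpha_{1,2,3,4,6,7}. The associated Dynkin diagram is a chain of 7 nodes with a double edge at one end; the terminal node there is the unique long simple root (C_7), so the type is C_7 (the algebra sp(14)).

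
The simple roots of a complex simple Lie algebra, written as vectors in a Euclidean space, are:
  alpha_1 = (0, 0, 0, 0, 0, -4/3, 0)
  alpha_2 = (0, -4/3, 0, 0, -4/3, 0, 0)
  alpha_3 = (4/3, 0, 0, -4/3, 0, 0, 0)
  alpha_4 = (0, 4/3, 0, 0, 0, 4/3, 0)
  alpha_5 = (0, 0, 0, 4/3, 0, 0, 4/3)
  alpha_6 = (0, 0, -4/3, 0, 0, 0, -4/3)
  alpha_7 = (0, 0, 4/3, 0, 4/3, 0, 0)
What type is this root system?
Compute the Cartan integers a_ij = 2(alpha_i, alpha_j)/(alpha_j, alpha_j); the resulting 7x7 Cartan matrix is
[[2, 0, 0, -1, 0, 0, 0], [0, 2, 0, -1, 0, 0, -1], [0, 0, 2, 0, -1, 0, 0], [-2, -1, 0, 2, 0, 0, 0], [0, 0, -1, 0, 2, -1, 0], [0, 0, 0, 0, -1, 2, -1], [0, -1, 0, 0, 0, -1, 2]].
The roots have two lengths (squared-length ratio 2:1); the short ones are alpha_{1}. The associated Dynkin diagram is a chain of 7 nodes with a double edge at one end; the terminal node there is the unique short simple root (B_7), so the type is B_7 (the algebra so(15)).

B7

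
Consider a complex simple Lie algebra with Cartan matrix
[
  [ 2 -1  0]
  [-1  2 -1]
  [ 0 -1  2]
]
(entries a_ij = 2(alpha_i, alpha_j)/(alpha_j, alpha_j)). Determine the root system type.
The matrix has rank 3 with 2's on the diagonal. Reading the off-diagonal entries as Dynkin edges (a single edge where a_ij = a_ji = -1; a double or triple edge where a_ij * a_ji = 2 or 3), the diagram is a chain of 3 nodes with single edges (A_3). One simple-root ordering that puts it in standard form is (alpha_1, alpha_2, alpha_3). So the algebra is type A_3, i.e. sl(4).

A3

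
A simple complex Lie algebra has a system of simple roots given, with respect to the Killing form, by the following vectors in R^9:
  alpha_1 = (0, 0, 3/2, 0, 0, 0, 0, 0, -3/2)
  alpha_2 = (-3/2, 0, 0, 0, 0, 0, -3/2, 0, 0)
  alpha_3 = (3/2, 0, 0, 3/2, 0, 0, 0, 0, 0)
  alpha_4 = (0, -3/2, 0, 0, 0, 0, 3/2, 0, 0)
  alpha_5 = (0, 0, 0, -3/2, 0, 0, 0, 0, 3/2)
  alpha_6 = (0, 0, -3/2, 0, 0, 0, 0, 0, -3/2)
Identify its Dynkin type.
D6

Compute the Cartan integers a_ij = 2(alpha_i, alpha_j)/(alpha_j, alpha_j); the resulting 6x6 Cartan matrix is
[[2, 0, 0, 0, -1, 0], [0, 2, -1, -1, 0, 0], [0, -1, 2, 0, -1, 0], [0, -1, 0, 2, 0, 0], [-1, 0, -1, 0, 2, -1], [0, 0, 0, 0, -1, 2]].
All simple roots have the same length, so the diagram is simply laced. The associated Dynkin diagram is a chain of 4 nodes with a fork of two nodes at one end (D_6), so the type is D_6 (the algebra so(12)).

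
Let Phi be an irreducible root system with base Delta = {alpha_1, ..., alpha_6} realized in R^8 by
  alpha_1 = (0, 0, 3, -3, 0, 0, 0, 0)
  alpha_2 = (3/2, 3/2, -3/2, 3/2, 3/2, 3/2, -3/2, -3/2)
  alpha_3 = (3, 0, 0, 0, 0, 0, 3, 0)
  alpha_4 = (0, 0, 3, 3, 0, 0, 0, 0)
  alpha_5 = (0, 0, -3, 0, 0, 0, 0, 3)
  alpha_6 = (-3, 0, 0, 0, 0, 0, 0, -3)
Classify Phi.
Compute the Cartan integers a_ij = 2(alpha_i, alpha_j)/(alpha_j, alpha_j); the resulting 6x6 Cartan matrix is
[[2, -1, 0, 0, -1, 0], [-1, 2, 0, 0, 0, 0], [0, 0, 2, 0, 0, -1], [0, 0, 0, 2, -1, 0], [-1, 0, 0, -1, 2, -1], [0, 0, -1, 0, -1, 2]].
All simple roots have the same length, so the diagram is simply laced. The associated Dynkin diagram is a chain of 5 nodes with one extra node attached to the third node from one end (E_6), so the type is E_6.

type E_6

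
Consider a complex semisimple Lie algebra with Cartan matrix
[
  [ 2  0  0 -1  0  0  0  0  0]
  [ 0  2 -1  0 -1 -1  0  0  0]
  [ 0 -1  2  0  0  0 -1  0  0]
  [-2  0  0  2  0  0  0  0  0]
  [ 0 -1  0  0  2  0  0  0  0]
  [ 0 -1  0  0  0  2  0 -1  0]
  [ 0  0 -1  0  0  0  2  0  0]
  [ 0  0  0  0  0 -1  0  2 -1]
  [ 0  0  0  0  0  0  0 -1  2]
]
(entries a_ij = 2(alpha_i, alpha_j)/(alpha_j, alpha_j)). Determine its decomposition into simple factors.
The diagram associated to this matrix has two connected components: the simple roots {alpha_1, alpha_4} form a chain of 2 nodes with a double edge at one end; the terminal node there is the unique short simple root (B_2), and {alpha_2, alpha_3, alpha_5, alpha_6, alpha_7, alpha_8, alpha_9} form a chain of 6 nodes with one extra node attached to the third node from one end (E_7). A semisimple Lie algebra decomposes uniquely as the direct sum of simple ideals, one per connected component of its Dynkin diagram, so g ≅ B_2 ⊕ E_7 (dimension 10 + 133 = 143).

type B_2 + type E_7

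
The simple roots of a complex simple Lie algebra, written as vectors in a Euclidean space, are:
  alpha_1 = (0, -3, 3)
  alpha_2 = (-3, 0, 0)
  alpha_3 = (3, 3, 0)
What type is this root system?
Compute the Cartan integers a_ij = 2(alpha_i, alpha_j)/(alpha_j, alpha_j); the resulting 3x3 Cartan matrix is
[[2, 0, -1], [0, 2, -1], [-1, -2, 2]].
The roots have two lengths (squared-length ratio 2:1); the short ones are alpha_{2}. The associated Dynkin diagram is a chain of 3 nodes with a double edge at one end; the terminal node there is the unique short simple root (B_3), so the type is B_3 (the algebra so(7)).

B3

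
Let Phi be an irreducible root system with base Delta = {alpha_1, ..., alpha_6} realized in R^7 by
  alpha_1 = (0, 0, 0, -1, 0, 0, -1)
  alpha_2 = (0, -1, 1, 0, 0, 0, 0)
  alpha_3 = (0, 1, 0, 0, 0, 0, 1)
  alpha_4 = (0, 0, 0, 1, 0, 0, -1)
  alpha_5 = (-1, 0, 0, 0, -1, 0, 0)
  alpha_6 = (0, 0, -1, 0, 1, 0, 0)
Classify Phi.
Compute the Cartan integers a_ij = 2(alpha_i, alpha_j)/(alpha_j, alpha_j); the resulting 6x6 Cartan matrix is
[[2, 0, -1, 0, 0, 0], [0, 2, -1, 0, 0, -1], [-1, -1, 2, -1, 0, 0], [0, 0, -1, 2, 0, 0], [0, 0, 0, 0, 2, -1], [0, -1, 0, 0, -1, 2]].
All simple roots have the same length, so the diagram is simply laced. The associated Dynkin diagram is a chain of 4 nodes with a fork of two nodes at one end (D_6), so the type is D_6 (the algebra so(12)).

D6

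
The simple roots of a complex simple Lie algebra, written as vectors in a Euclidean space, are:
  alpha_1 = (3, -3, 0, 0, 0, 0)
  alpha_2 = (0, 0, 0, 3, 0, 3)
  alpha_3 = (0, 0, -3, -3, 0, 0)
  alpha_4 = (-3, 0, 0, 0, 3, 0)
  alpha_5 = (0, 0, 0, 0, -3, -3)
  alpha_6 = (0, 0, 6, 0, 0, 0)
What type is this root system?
C_6

Compute the Cartan integers a_ij = 2(alpha_i, alpha_j)/(alpha_j, alpha_j); the resulting 6x6 Cartan matrix is
[[2, 0, 0, -1, 0, 0], [0, 2, -1, 0, -1, 0], [0, -1, 2, 0, 0, -1], [-1, 0, 0, 2, -1, 0], [0, -1, 0, -1, 2, 0], [0, 0, -2, 0, 0, 2]].
The roots have two lengths (squared-length ratio 2:1); the short ones are alpha_{1,2,3,4,5}. The associated Dynkin diagram is a chain of 6 nodes with a double edge at one end; the terminal node there is the unique long simple root (C_6), so the type is C_6 (the algebra sp(12)).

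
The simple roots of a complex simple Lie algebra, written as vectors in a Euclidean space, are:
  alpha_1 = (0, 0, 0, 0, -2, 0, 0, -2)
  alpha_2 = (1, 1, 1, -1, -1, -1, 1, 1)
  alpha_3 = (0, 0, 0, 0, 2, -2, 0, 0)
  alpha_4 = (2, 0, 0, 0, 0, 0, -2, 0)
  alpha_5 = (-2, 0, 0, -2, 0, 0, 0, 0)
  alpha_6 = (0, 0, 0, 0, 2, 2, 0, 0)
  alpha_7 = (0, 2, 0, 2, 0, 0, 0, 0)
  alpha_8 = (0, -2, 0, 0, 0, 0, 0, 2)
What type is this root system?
Compute the Cartan integers a_ij = 2(alpha_i, alpha_j)/(alpha_j, alpha_j); the resulting 8x8 Cartan matrix is
[[2, 0, -1, 0, 0, -1, 0, -1], [0, 2, 0, 0, 0, -1, 0, 0], [-1, 0, 2, 0, 0, 0, 0, 0], [0, 0, 0, 2, -1, 0, 0, 0], [0, 0, 0, -1, 2, 0, -1, 0], [-1, -1, 0, 0, 0, 2, 0, 0], [0, 0, 0, 0, -1, 0, 2, -1], [-1, 0, 0, 0, 0, 0, -1, 2]].
All simple roots have the same length, so the diagram is simply laced. The associated Dynkin diagram is a chain of 7 nodes with one extra node attached to the third node from one end (E_8), so the type is E_8.

E_8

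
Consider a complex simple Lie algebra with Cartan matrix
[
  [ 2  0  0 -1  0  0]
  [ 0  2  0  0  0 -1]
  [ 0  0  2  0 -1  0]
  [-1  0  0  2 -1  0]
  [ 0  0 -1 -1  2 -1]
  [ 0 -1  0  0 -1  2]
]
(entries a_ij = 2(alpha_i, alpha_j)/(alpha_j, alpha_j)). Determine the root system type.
type E_6

The matrix has rank 6 with 2's on the diagonal. Reading the off-diagonal entries as Dynkin edges (a single edge where a_ij = a_ji = -1; a double or triple edge where a_ij * a_ji = 2 or 3), the diagram is a chain of 5 nodes with one extra node attached to the third node from one end (E_6). One simple-root ordering that puts it in standard form is (alpha_1, alpha_3, alpha_4, alpha_5, alpha_6, alpha_2). So the algebra is type E_6.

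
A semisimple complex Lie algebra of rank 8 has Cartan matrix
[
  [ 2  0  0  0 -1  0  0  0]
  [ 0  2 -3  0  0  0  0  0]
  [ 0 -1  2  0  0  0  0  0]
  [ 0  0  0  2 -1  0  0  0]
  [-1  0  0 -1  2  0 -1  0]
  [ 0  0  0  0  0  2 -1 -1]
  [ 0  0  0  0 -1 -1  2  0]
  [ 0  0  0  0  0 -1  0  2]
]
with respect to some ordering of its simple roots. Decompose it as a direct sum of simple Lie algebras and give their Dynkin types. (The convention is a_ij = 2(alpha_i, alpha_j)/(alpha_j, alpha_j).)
The diagram associated to this matrix has two connected components: the simple roots {alpha_1, alpha_4, alpha_5, alpha_6, alpha_7, alpha_8} form a chain of 4 nodes with a fork of two nodes at one end (D_6), and {alpha_2, alpha_3} form two nodes joined by a triple edge (G_2). A semisimple Lie algebra decomposes uniquely as the direct sum of simple ideals, one per connected component of its Dynkin diagram, so g ≅ D_6 ⊕ G_2 (dimension 66 + 14 = 80).

D_6 (so(12)) + G_2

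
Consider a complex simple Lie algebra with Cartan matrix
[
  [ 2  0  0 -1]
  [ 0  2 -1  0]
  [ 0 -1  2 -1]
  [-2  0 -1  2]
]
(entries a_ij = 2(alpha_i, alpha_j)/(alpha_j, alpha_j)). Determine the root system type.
The matrix has rank 4 with 2's on the diagonal. Reading the off-diagonal entries as Dynkin edges (a single edge where a_ij = a_ji = -1; a double or triple edge where a_ij * a_ji = 2 or 3), the diagram is a chain of 4 nodes with a double edge at one end; the terminal node there is the unique short simple root (B_4). One simple-root ordering that puts it in standard form is (alpha_2, alpha_3, alpha_4, alpha_1). So the algebra is type B_4, i.e. so(9).

type B_4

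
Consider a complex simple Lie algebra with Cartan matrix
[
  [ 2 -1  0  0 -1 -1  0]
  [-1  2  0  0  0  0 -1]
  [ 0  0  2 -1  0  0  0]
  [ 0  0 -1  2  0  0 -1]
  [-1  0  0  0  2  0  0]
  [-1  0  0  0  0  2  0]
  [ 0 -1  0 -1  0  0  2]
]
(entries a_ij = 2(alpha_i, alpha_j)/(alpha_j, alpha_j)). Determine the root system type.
The matrix has rank 7 with 2's on the diagonal. Reading the off-diagonal entries as Dynkin edges (a single edge where a_ij = a_ji = -1; a double or triple edge where a_ij * a_ji = 2 or 3), the diagram is a chain of 5 nodes with a fork of two nodes at one end (D_7). One simple-root ordering that puts it in standard form is (alpha_3, alpha_4, alpha_7, alpha_2, alpha_1, alpha_5, alpha_6). So the algebra is type D_7, i.e. so(14).

D_7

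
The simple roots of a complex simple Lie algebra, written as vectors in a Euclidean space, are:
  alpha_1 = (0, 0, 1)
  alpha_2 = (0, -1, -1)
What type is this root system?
Compute the Cartan integers a_ij = 2(alpha_i, alpha_j)/(alpha_j, alpha_j); the resulting 2x2 Cartan matrix is
[[2, -1], [-2, 2]].
The roots have two lengths (squared-length ratio 2:1); the short ones are alpha_{1}. The associated Dynkin diagram is a chain of 2 nodes with a double edge at one end; the terminal node there is the unique short simple root (B_2), so the type is B_2 (the algebra so(5)).

B_2 (so(5))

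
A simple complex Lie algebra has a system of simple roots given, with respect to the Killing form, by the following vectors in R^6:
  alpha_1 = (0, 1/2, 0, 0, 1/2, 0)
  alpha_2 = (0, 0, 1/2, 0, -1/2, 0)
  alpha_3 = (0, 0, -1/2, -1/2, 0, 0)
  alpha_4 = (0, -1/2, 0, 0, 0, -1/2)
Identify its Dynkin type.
A4

Compute the Cartan integers a_ij = 2(alpha_i, alpha_j)/(alpha_j, alpha_j); the resulting 4x4 Cartan matrix is
[[2, -1, 0, -1], [-1, 2, -1, 0], [0, -1, 2, 0], [-1, 0, 0, 2]].
All simple roots have the same length, so the diagram is simply laced. The associated Dynkin diagram is a chain of 4 nodes with single edges (A_4), so the type is A_4 (the algebra sl(5)).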